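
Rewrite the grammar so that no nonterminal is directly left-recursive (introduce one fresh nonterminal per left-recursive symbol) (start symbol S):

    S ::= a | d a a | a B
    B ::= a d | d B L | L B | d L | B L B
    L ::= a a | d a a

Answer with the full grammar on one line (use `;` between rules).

B is directly left-recursive.
For B: α = {L B}, β = {a d, d B L, L B, d L}. Rewrite as B → β B' and B' → α B' | ε.

S ::= a | d a a | a B; B ::= a d B' | d B L B' | L B B' | d L B'; L ::= a a | d a a; B' ::= L B B' | ε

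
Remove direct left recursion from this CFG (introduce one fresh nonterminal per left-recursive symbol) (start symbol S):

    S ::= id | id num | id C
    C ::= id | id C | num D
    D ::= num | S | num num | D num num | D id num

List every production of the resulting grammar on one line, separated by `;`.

Left recursion appears on D.
For D: α = {num num, id num}, β = {num, S, num num}. Rewrite as D → β D' and D' → α D' | ε.

S ::= id | id num | id C; C ::= id | id C | num D; D ::= num D' | S D' | num num D'; D' ::= num num D' | id num D' | ε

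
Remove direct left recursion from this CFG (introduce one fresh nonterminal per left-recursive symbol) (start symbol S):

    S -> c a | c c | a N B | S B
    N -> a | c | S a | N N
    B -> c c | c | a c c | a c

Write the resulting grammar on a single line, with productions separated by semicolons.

Directly left-recursive nonterminals: S, N.
For S: α = {B}, β = {c a, c c, a N B}. Rewrite as S → β S' and S' → α S' | ε.
For N: α = {N}, β = {a, c, S a}. Rewrite as N → β N' and N' → α N' | ε.

S -> c a S' | c c S' | a N B S'; N -> a N' | c N' | S a N'; B -> c c | c | a c c | a c; S' -> B S' | eps; N' -> N N' | eps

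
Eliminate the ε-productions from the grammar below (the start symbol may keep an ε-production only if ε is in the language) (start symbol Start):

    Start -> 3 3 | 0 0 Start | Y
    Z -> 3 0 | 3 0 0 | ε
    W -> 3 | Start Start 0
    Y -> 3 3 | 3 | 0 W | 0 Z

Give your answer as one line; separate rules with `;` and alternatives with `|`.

Start -> 3 3 | 0 0 Start | Y; Z -> 3 0 | 3 0 0; W -> 3 | Start Start 0; Y -> 3 3 | 3 | 0 W | 0 Z | 0

Nullable nonterminals: {Z}.
ε ∉ L(G), so no ε-production is kept.
Expand every rule over subsets of its nullable positions: Y → 0 Z gives 0 Z | 0.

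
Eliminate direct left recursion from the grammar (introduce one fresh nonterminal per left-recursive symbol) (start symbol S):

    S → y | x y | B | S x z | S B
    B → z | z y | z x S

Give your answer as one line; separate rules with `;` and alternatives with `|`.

S → y S' | x y S' | B S'; B → z | z y | z x S; S' → x z S' | B S' | ε

Left recursion appears on S.
For S: α = {x z, B}, β = {y, x y, B}. Rewrite as S → β S' and S' → α S' | ε.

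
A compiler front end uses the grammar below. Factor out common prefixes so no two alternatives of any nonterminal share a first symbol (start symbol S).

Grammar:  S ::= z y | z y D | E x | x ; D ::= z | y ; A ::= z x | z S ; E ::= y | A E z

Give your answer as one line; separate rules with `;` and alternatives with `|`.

S ::= E x | x | z y S'; D ::= z | y; A ::= z A'; E ::= y | A E z; S' ::= ε | D; A' ::= x | S

S has alternatives sharing prefix 'z y': factor to S → z y S' with S' → ε | D.
A has alternatives sharing prefix 'z': factor to A → z A' with A' → x | S.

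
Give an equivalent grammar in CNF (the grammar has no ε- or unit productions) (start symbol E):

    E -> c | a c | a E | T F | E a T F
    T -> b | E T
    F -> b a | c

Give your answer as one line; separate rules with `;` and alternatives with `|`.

Introduce a nonterminal for each terminal appearing in a rule of length ≥ 2: X1 → a, X2 → c, X3 → b.
Binarize each right-hand side of length ≥ 3 by chaining fresh nonterminals (Y1, Y2, …): affected rules were E → E X1 T F.

E -> c | X1 X2 | X1 E | T F | E Y1; T -> b | E T; F -> X3 X1 | c; X1 -> a; X2 -> c; X3 -> b; Y1 -> X1 Y2; Y2 -> T F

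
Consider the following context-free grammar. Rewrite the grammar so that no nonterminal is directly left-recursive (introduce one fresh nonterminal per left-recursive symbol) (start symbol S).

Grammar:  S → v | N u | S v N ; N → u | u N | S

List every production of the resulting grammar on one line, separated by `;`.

S is directly left-recursive.
For S: α = {v N}, β = {v, N u}. Rewrite as S → β S' and S' → α S' | ε.

S → v S' | N u S'; N → u | u N | S; S' → v N S' | ε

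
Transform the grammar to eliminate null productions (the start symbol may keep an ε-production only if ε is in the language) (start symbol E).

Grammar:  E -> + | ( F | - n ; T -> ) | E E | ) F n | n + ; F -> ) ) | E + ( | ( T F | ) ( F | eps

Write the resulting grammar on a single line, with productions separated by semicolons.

E -> + | ( F | ( | - n; T -> ) | E E | ) F n | ) n | n +; F -> ) ) | E + ( | ( T F | ( T | ) ( F | ) (

The nullable symbols are {F}.
ε ∉ L(G), so no ε-production is kept.
Expand every rule over subsets of its nullable positions: E → ( F gives ( F | (. T → ) F n gives ) F n | ) n. F → ( T F gives ( T F | ( T. F → ) ( F gives ) ( F | ) (.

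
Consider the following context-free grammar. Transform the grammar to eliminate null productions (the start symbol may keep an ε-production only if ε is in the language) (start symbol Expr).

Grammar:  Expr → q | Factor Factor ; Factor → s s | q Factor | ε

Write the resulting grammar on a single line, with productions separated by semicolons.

Nullable set = {Expr, Factor}.
ε ∈ L(G) since Expr is nullable, so keep Expr → ε.
Expand every rule over subsets of its nullable positions: Expr → Factor Factor gives Factor Factor | Factor. Factor → q Factor gives q Factor | q.

Expr → q | Factor Factor | Factor | ε; Factor → s s | q Factor | q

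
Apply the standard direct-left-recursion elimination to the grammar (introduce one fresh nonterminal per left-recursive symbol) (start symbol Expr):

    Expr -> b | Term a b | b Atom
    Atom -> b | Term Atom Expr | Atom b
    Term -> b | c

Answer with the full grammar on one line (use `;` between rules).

Atom is directly left-recursive.
For Atom: α = {b}, β = {b, Term Atom Expr}. Rewrite as Atom → β Atom1 and Atom1 → α Atom1 | ε.

Expr -> b | Term a b | b Atom; Atom -> b Atom1 | Term Atom Expr Atom1; Term -> b | c; Atom1 -> b Atom1 | ε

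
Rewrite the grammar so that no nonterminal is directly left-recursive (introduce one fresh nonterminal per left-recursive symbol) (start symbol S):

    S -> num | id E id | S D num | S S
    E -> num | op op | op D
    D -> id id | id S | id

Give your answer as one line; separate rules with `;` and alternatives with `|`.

Left recursion appears on S.
For S: α = {D num, S}, β = {num, id E id}. Rewrite as S → β S' and S' → α S' | ε.

S -> num S' | id E id S'; E -> num | op op | op D; D -> id id | id S | id; S' -> D num S' | S S' | ε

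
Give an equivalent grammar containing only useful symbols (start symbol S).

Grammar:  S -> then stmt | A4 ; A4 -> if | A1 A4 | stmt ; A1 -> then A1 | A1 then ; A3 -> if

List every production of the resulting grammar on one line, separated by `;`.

S -> then stmt | A4; A4 -> if | stmt

Generating nonterminals: {A3, A4, S}.
Reachable from S after that: {A4, S}.
Removed useless symbols: {A1, A3} and every production mentioning them.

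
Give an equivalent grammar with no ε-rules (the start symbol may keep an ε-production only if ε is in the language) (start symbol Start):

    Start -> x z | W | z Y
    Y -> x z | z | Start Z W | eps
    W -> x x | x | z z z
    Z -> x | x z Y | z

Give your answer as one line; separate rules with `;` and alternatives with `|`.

Start -> x z | W | z Y | z; Y -> x z | z | Start Z W; W -> x x | x | z z z; Z -> x | x z Y | x z | z

The nullable symbols are {Y}.
ε ∉ L(G), so no ε-production is kept.
Expand every rule over subsets of its nullable positions: Start → z Y gives z Y | z. Z → x z Y gives x z Y | x z.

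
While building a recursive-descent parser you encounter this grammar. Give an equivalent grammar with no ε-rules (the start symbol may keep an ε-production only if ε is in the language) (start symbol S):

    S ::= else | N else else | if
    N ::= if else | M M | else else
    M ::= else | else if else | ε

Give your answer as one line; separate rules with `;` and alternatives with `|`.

S ::= else | N else else | else else | if; N ::= if else | M M | M | else else; M ::= else | else if else

The nullable symbols are {M, N}.
ε ∉ L(G), so no ε-production is kept.
Add the nullable-subset variants: S → N else else gives N else else | else else. N → M M gives M M | M.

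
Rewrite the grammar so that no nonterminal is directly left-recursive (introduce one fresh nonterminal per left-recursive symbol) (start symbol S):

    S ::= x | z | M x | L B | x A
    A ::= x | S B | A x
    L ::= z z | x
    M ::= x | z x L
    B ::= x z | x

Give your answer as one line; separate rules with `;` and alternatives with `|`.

Directly left-recursive nonterminal: A.
For A: α = {x}, β = {x, S B}. Rewrite as A → β A' and A' → α A' | ε.

S ::= x | z | M x | L B | x A; A ::= x A' | S B A'; L ::= z z | x; M ::= x | z x L; B ::= x z | x; A' ::= x A' | ε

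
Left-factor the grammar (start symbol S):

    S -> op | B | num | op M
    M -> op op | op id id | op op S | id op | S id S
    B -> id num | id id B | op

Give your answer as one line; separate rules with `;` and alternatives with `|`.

S has alternatives sharing prefix 'op': factor to S → op S' with S' → ε | M.
M has alternatives sharing prefix 'op': factor to M → op M' with M' → op | id id | op S.
B has alternatives sharing prefix 'id': factor to B → id B' with B' → num | id B.
M' has alternatives sharing prefix 'op': factor to M' → op M'' with M'' → ε | S.

S -> B | num | op S'; M -> id op | S id S | op M'; B -> op | id B'; S' -> ε | M; M' -> id id | op M''; B' -> num | id B; M'' -> ε | S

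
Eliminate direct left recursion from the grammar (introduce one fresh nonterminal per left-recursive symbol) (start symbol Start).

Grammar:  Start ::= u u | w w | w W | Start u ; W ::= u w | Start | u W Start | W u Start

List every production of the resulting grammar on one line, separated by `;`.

Start ::= u u Start1 | w w Start1 | w W Start1; W ::= u w W1 | Start W1 | u W Start W1; Start1 ::= u Start1 | eps; W1 ::= u Start W1 | eps

Start, W are directly left-recursive.
For Start: α = {u}, β = {u u, w w, w W}. Rewrite as Start → β Start1 and Start1 → α Start1 | ε.
For W: α = {u Start}, β = {u w, Start, u W Start}. Rewrite as W → β W1 and W1 → α W1 | ε.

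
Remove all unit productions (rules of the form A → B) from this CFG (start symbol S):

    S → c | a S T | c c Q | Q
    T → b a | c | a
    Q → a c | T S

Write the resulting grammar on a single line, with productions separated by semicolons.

Unit pairs: S ⇒* {Q}.
For every A with A ⇒* B via unit rules, add B's non-unit alternatives to A; then delete every rule of the form X → Y.

S → c | a S T | c c Q | a c | T S; T → b a | c | a; Q → a c | T S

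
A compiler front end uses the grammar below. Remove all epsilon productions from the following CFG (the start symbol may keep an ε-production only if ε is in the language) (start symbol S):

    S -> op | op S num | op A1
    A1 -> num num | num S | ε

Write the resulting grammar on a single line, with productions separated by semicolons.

S -> op | op S num | op A1; A1 -> num num | num S

The nullable symbols are {A1}.
ε ∉ L(G), so no ε-production is kept.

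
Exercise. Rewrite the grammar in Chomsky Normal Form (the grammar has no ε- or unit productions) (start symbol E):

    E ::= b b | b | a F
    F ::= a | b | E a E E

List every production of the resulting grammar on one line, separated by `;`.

E ::= X1 X1 | b | X2 F; F ::= a | b | E Y1; X1 ::= b; X2 ::= a; Y1 ::= X2 Y2; Y2 ::= E E

Introduce a nonterminal for each terminal appearing in a rule of length ≥ 2: X1 → b, X2 → a.
Binarize each right-hand side of length ≥ 3 by chaining fresh nonterminals (Y1, Y2, …): affected rules were F → E X2 E E.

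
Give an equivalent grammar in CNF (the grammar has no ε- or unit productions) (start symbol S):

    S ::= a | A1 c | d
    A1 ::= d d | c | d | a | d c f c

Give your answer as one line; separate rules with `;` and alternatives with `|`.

S ::= a | A1 X1 | d; A1 ::= X2 X2 | c | d | a | X2 Y1; X1 ::= c; X2 ::= d; X3 ::= f; Y1 ::= X1 Y2; Y2 ::= X3 X1

Introduce a nonterminal for each terminal appearing in a rule of length ≥ 2: X1 → c, X2 → d, X3 → f.
Binarize each right-hand side of length ≥ 3 by chaining fresh nonterminals (Y1, Y2, …): affected rules were A1 → X2 X1 X3 X1.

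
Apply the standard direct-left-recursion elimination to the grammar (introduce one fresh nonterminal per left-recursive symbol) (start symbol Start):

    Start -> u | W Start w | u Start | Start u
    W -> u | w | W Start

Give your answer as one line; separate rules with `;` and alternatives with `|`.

Start -> u Start1 | W Start w Start1 | u Start Start1; W -> u W1 | w W1; Start1 -> u Start1 | eps; W1 -> Start W1 | eps

Start, W are directly left-recursive.
For Start: α = {u}, β = {u, W Start w, u Start}. Rewrite as Start → β Start1 and Start1 → α Start1 | ε.
For W: α = {Start}, β = {u, w}. Rewrite as W → β W1 and W1 → α W1 | ε.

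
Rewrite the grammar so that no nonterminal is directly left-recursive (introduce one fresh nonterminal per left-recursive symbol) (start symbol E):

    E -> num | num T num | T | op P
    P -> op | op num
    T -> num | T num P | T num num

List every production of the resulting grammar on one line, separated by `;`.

Left recursion appears on T.
For T: α = {num P, num num}, β = {num}. Rewrite as T → β T' and T' → α T' | ε.

E -> num | num T num | T | op P; P -> op | op num; T -> num T'; T' -> num P T' | num num T' | ε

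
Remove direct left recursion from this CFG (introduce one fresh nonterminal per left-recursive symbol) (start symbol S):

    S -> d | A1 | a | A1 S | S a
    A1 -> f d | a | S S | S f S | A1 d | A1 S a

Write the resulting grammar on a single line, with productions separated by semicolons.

Left recursion appears on S, A1.
For S: α = {a}, β = {d, A1, a, A1 S}. Rewrite as S → β S' and S' → α S' | ε.
For A1: α = {d, S a}, β = {f d, a, S S, S f S}. Rewrite as A1 → β A1' and A1' → α A1' | ε.

S -> d S' | A1 S' | a S' | A1 S S'; A1 -> f d A1' | a A1' | S S A1' | S f S A1'; S' -> a S' | ε; A1' -> d A1' | S a A1' | ε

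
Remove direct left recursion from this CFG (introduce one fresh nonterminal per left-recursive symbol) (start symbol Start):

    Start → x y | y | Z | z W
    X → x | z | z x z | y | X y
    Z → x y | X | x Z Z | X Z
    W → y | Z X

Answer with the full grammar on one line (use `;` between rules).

Start → x y | y | Z | z W; X → x X1 | z X1 | z x z X1 | y X1; Z → x y | X | x Z Z | X Z; W → y | Z X; X1 → y X1 | ε

Directly left-recursive nonterminal: X.
For X: α = {y}, β = {x, z, z x z, y}. Rewrite as X → β X1 and X1 → α X1 | ε.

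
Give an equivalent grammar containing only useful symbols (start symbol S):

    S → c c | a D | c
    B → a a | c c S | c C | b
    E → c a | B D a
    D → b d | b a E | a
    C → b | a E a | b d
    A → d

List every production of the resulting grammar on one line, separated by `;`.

Generating nonterminals: {A, B, C, D, E, S}.
Reachable from S after that: {B, C, D, E, S}.
Removed useless symbols: {A} and every production mentioning them.

S → c c | a D | c; B → a a | c c S | c C | b; E → c a | B D a; D → b d | b a E | a; C → b | a E a | b d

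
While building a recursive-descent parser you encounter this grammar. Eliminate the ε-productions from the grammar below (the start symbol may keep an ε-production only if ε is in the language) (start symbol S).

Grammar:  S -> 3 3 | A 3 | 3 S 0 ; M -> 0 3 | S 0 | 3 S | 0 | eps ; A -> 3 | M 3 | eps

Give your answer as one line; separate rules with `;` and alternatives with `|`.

The nullable symbols are {A, M}.
ε ∉ L(G), so no ε-production is kept.
Add the nullable-subset variants: S → A 3 gives A 3 | 3.

S -> 3 3 | A 3 | 3 | 3 S 0; M -> 0 3 | S 0 | 3 S | 0; A -> 3 | M 3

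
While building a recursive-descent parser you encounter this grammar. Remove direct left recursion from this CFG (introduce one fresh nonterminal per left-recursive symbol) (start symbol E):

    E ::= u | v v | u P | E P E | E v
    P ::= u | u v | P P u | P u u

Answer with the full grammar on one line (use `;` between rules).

E ::= u E' | v v E' | u P E'; P ::= u P' | u v P'; E' ::= P E E' | v E' | epsilon; P' ::= P u P' | u u P' | epsilon

E, P are directly left-recursive.
For E: α = {P E, v}, β = {u, v v, u P}. Rewrite as E → β E' and E' → α E' | ε.
For P: α = {P u, u u}, β = {u, u v}. Rewrite as P → β P' and P' → α P' | ε.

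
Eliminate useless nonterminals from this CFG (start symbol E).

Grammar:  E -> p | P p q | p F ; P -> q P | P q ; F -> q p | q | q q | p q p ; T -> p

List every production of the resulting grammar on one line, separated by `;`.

Generating nonterminals: {E, F, T}.
Reachable from E after that: {E, F}.
Removed useless symbols: {P, T} and every production mentioning them.

E -> p | p F; F -> q p | q | q q | p q p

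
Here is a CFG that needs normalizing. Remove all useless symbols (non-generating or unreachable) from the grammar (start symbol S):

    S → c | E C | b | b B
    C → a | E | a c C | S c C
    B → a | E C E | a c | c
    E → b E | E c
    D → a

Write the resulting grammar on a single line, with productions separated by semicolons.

Generating nonterminals: {B, C, D, S}.
Reachable from S after that: {B, S}.
Removed useless symbols: {C, D, E} and every production mentioning them.

S → c | b | b B; B → a | a c | c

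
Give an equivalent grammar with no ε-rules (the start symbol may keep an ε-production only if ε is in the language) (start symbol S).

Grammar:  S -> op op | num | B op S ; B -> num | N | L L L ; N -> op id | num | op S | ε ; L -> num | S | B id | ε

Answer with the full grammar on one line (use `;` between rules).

S -> op op | num | B op S | op S; B -> num | N | L L L | L L | L; N -> op id | num | op S; L -> num | S | B id | id

Nullable set = {B, L, N}.
ε ∉ L(G), so no ε-production is kept.
For each production, add variants omitting each subset of nullable occurrences: S → B op S gives B op S | op S. B → L L L gives L L L | L L | L. L → B id gives B id | id.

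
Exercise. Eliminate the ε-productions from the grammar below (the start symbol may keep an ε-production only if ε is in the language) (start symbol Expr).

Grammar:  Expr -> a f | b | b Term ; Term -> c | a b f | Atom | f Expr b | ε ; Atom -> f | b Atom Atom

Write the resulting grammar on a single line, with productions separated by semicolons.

Expr -> a f | b | b Term; Term -> c | a b f | Atom | f Expr b; Atom -> f | b Atom Atom

Nullable nonterminals: {Term}.
ε ∉ L(G), so no ε-production is kept.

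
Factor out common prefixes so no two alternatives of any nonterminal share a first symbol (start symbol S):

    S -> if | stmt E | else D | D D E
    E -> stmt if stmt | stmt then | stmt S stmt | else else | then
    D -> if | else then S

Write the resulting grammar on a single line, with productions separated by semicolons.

E has alternatives sharing prefix 'stmt': factor to E → stmt E' with E' → if stmt | then | S stmt.

S -> if | stmt E | else D | D D E; E -> else else | then | stmt E'; D -> if | else then S; E' -> if stmt | then | S stmt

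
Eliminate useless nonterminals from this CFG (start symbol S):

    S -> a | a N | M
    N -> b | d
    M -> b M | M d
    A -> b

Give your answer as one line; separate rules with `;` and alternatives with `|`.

Generating nonterminals: {A, N, S}.
Reachable from S after that: {N, S}.
Removed useless symbols: {A, M} and every production mentioning them.

S -> a | a N; N -> b | d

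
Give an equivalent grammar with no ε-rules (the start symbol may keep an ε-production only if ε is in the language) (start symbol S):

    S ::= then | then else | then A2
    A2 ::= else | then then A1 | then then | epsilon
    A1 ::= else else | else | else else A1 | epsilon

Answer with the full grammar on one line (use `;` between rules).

The nullable symbols are {A1, A2}.
ε ∉ L(G), so no ε-production is kept.
For each production, add variants omitting each subset of nullable occurrences: A2 → then then A1 gives then then A1 | then then.

S ::= then | then else | then A2; A2 ::= else | then then A1 | then then; A1 ::= else else | else | else else A1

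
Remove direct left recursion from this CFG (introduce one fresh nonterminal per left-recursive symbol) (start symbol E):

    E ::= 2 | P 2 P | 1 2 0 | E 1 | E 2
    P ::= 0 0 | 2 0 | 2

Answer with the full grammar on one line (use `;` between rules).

Left recursion appears on E.
For E: α = {1, 2}, β = {2, P 2 P, 1 2 0}. Rewrite as E → β E' and E' → α E' | ε.

E ::= 2 E' | P 2 P E' | 1 2 0 E'; P ::= 0 0 | 2 0 | 2; E' ::= 1 E' | 2 E' | eps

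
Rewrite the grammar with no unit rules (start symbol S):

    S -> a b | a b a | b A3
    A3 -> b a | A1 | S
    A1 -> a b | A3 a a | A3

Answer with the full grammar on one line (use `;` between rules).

S -> a b | a b a | b A3; A3 -> a b | A3 a a | a b a | b A3 | b a; A1 -> a b | A3 a a | a b a | b A3 | b a

Unit pairs: A1 ⇒* {A3, S}; A3 ⇒* {A1, S}.
For every A with A ⇒* B via unit rules, add B's non-unit alternatives to A; then delete every rule of the form X → Y.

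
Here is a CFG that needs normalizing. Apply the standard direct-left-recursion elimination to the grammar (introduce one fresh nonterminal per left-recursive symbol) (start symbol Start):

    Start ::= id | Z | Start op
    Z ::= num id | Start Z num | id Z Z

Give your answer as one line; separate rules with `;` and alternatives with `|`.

Left recursion appears on Start.
For Start: α = {op}, β = {id, Z}. Rewrite as Start → β Start1 and Start1 → α Start1 | ε.

Start ::= id Start1 | Z Start1; Z ::= num id | Start Z num | id Z Z; Start1 ::= op Start1 | ε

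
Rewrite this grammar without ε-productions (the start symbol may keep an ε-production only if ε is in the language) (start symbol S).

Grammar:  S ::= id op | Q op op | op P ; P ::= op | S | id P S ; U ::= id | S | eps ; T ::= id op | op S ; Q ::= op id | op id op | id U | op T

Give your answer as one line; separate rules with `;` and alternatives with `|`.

Nullable set = {U}.
ε ∉ L(G), so no ε-production is kept.
For each production, add variants omitting each subset of nullable occurrences: Q → id U gives id U | id.

S ::= id op | Q op op | op P; P ::= op | S | id P S; U ::= id | S; T ::= id op | op S; Q ::= op id | op id op | id U | id | op T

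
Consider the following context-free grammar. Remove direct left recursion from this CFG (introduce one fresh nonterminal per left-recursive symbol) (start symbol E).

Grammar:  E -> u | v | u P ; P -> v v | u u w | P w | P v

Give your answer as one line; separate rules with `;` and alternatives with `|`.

E -> u | v | u P; P -> v v P' | u u w P'; P' -> w P' | v P' | ε

P is directly left-recursive.
For P: α = {w, v}, β = {v v, u u w}. Rewrite as P → β P' and P' → α P' | ε.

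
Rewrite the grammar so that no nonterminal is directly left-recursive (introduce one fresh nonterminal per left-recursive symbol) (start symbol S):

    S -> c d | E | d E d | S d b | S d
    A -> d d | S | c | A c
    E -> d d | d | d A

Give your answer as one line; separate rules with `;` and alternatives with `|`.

S -> c d S' | E S' | d E d S'; A -> d d A' | S A' | c A'; E -> d d | d | d A; S' -> d b S' | d S' | ε; A' -> c A' | ε

S, A are directly left-recursive.
For S: α = {d b, d}, β = {c d, E, d E d}. Rewrite as S → β S' and S' → α S' | ε.
For A: α = {c}, β = {d d, S, c}. Rewrite as A → β A' and A' → α A' | ε.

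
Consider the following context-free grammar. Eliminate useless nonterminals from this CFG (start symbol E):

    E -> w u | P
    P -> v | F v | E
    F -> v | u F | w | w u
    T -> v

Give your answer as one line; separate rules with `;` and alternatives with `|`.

E -> w u | P; P -> v | F v | E; F -> v | u F | w | w u

Generating nonterminals: {E, F, P, T}.
Reachable from E after that: {E, F, P}.
Removed useless symbols: {T} and every production mentioning them.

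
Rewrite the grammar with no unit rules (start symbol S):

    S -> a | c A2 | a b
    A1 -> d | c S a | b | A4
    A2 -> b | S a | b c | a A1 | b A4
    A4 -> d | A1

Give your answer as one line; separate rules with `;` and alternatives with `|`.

S -> a | c A2 | a b; A1 -> d | c S a | b; A2 -> b | S a | b c | a A1 | b A4; A4 -> d | c S a | b

Unit pairs: A1 ⇒* {A4}; A4 ⇒* {A1}.
For each unit pair (A, B), copy every non-unit production of B to A, then drop all unit productions.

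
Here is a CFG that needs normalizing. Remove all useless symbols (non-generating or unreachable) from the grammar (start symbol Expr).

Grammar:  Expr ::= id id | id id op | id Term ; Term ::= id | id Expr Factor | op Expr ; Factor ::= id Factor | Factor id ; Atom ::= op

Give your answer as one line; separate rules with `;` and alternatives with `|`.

Generating nonterminals: {Atom, Expr, Term}.
Reachable from Expr after that: {Expr, Term}.
Removed useless symbols: {Atom, Factor} and every production mentioning them.

Expr ::= id id | id id op | id Term; Term ::= id | op Expr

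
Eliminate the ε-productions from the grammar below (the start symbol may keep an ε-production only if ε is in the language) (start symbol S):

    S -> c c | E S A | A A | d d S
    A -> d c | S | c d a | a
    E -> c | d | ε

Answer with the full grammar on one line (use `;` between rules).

S -> c c | E S A | S A | A A | d d S; A -> d c | S | c d a | a; E -> c | d

Nullable nonterminals: {E}.
ε ∉ L(G), so no ε-production is kept.
For each production, add variants omitting each subset of nullable occurrences: S → E S A gives E S A | S A.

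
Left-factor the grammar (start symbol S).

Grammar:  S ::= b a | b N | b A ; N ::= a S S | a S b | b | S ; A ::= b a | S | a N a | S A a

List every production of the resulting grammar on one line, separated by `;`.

S has alternatives sharing prefix 'b': factor to S → b S' with S' → a | N | A.
N has alternatives sharing prefix 'a S': factor to N → a S N' with N' → S | b.
A has alternatives sharing prefix 'S': factor to A → S A' with A' → ε | A a.

S ::= b S'; N ::= b | S | a S N'; A ::= b a | a N a | S A'; S' ::= a | N | A; N' ::= S | b; A' ::= eps | A a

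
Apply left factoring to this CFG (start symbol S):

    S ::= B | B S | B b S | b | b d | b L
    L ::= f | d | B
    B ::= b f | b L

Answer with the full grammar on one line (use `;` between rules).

S has alternatives sharing prefix 'B': factor to S → B S' with S' → ε | S | b S.
S has alternatives sharing prefix 'b': factor to S → b S'' with S'' → ε | d | L.
B has alternatives sharing prefix 'b': factor to B → b B' with B' → f | L.

S ::= B S' | b S''; L ::= f | d | B; B ::= b B'; S' ::= eps | S | b S; S'' ::= eps | d | L; B' ::= f | L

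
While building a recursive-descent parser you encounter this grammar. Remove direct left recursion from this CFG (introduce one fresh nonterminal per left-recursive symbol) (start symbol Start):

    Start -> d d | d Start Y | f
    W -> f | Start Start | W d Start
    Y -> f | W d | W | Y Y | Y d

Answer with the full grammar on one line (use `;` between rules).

Left recursion appears on W, Y.
For W: α = {d Start}, β = {f, Start Start}. Rewrite as W → β W1 and W1 → α W1 | ε.
For Y: α = {Y, d}, β = {f, W d, W}. Rewrite as Y → β Y1 and Y1 → α Y1 | ε.

Start -> d d | d Start Y | f; W -> f W1 | Start Start W1; Y -> f Y1 | W d Y1 | W Y1; W1 -> d Start W1 | eps; Y1 -> Y Y1 | d Y1 | eps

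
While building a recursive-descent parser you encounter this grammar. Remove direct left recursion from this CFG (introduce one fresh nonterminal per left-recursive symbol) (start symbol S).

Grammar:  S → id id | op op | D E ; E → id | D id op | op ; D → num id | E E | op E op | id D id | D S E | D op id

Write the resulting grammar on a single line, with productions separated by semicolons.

S → id id | op op | D E; E → id | D id op | op; D → num id D' | E E D' | op E op D' | id D id D'; D' → S E D' | op id D' | eps

Left recursion appears on D.
For D: α = {S E, op id}, β = {num id, E E, op E op, id D id}. Rewrite as D → β D' and D' → α D' | ε.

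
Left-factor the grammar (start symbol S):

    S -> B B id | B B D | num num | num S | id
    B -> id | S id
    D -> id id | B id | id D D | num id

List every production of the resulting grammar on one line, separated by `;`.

S has alternatives sharing prefix 'B B': factor to S → B B S' with S' → id | D.
S has alternatives sharing prefix 'num': factor to S → num S'' with S'' → num | S.
D has alternatives sharing prefix 'id': factor to D → id D' with D' → id | D D.

S -> id | B B S' | num S''; B -> id | S id; D -> B id | num id | id D'; S' -> id | D; S'' -> num | S; D' -> id | D D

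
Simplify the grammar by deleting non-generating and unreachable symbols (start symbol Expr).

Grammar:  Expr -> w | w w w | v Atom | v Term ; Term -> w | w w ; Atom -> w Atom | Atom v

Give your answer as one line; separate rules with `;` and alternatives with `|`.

Generating nonterminals: {Expr, Term}.
Reachable from Expr after that: {Expr, Term}.
Removed useless symbols: {Atom} and every production mentioning them.

Expr -> w | w w w | v Term; Term -> w | w w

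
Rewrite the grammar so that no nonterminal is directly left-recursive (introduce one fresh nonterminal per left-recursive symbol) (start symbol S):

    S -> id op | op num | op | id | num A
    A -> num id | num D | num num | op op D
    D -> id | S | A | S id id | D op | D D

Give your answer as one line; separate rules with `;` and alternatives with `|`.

D is directly left-recursive.
For D: α = {op, D}, β = {id, S, A, S id id}. Rewrite as D → β D' and D' → α D' | ε.

S -> id op | op num | op | id | num A; A -> num id | num D | num num | op op D; D -> id D' | S D' | A D' | S id id D'; D' -> op D' | D D' | epsilon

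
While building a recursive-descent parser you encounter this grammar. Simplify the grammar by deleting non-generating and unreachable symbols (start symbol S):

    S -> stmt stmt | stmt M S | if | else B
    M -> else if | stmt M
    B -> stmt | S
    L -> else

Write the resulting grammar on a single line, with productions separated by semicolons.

Generating nonterminals: {B, L, M, S}.
Reachable from S after that: {B, M, S}.
Removed useless symbols: {L} and every production mentioning them.

S -> stmt stmt | stmt M S | if | else B; M -> else if | stmt M; B -> stmt | S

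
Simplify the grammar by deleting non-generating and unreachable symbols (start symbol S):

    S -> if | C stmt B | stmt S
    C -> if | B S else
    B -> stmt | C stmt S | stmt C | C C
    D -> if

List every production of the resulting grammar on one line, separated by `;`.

Generating nonterminals: {B, C, D, S}.
Reachable from S after that: {B, C, S}.
Removed useless symbols: {D} and every production mentioning them.

S -> if | C stmt B | stmt S; C -> if | B S else; B -> stmt | C stmt S | stmt C | C C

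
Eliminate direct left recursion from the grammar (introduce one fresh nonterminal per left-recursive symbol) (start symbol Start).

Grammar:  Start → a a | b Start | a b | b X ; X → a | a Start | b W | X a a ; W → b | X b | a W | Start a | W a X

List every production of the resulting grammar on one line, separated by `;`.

Directly left-recursive nonterminals: X, W.
For X: α = {a a}, β = {a, a Start, b W}. Rewrite as X → β X1 and X1 → α X1 | ε.
For W: α = {a X}, β = {b, X b, a W, Start a}. Rewrite as W → β W1 and W1 → α W1 | ε.

Start → a a | b Start | a b | b X; X → a X1 | a Start X1 | b W X1; W → b W1 | X b W1 | a W W1 | Start a W1; X1 → a a X1 | ε; W1 → a X W1 | ε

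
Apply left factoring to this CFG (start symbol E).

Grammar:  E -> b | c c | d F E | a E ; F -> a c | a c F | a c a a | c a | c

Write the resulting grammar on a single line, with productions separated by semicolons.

E -> b | c c | d F E | a E; F -> a c F' | c F''; F' -> ε | F | a a; F'' -> a | ε

F has alternatives sharing prefix 'a c': factor to F → a c F' with F' → ε | F | a a.
F has alternatives sharing prefix 'c': factor to F → c F'' with F'' → a | ε.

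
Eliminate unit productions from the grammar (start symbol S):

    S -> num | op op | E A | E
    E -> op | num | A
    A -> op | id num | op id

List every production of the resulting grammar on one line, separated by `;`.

S -> op | num | op op | E A | id num | op id; E -> op | num | id num | op id; A -> op | id num | op id

Unit pairs: E ⇒* {A}; S ⇒* {A, E}.
For each unit pair (A, B), copy every non-unit production of B to A, then drop all unit productions.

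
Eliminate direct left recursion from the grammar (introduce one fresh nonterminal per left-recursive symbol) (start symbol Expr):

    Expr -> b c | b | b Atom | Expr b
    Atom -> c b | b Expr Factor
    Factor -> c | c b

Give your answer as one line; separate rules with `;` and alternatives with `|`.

Directly left-recursive nonterminal: Expr.
For Expr: α = {b}, β = {b c, b, b Atom}. Rewrite as Expr → β Expr1 and Expr1 → α Expr1 | ε.

Expr -> b c Expr1 | b Expr1 | b Atom Expr1; Atom -> c b | b Expr Factor; Factor -> c | c b; Expr1 -> b Expr1 | ε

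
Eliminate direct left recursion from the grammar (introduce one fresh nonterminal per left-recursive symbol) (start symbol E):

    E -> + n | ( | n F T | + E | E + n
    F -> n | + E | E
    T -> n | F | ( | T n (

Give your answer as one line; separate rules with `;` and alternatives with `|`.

Directly left-recursive nonterminals: E, T.
For E: α = {+ n}, β = {+ n, (, n F T, + E}. Rewrite as E → β E' and E' → α E' | ε.
For T: α = {n (}, β = {n, F, (}. Rewrite as T → β T' and T' → α T' | ε.

E -> + n E' | ( E' | n F T E' | + E E'; F -> n | + E | E; T -> n T' | F T' | ( T'; E' -> + n E' | ε; T' -> n ( T' | ε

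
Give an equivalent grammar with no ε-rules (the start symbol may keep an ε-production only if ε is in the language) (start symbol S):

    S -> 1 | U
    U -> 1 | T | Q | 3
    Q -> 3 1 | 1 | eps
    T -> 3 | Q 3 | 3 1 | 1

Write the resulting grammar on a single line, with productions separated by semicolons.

S -> 1 | U | ε; U -> 1 | T | Q | 3; Q -> 3 1 | 1; T -> 3 | Q 3 | 3 1 | 1

Nullable nonterminals: {Q, S, U}.
ε ∈ L(G) since S is nullable, so keep S → ε.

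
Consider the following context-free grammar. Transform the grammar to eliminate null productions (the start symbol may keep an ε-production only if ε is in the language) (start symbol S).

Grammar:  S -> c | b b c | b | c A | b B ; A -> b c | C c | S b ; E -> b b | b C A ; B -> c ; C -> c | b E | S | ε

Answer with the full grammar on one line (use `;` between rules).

S -> c | b b c | b | c A | b B; A -> b c | C c | c | S b; E -> b b | b C A | b A; B -> c; C -> c | b E | S

The nullable symbols are {C}.
ε ∉ L(G), so no ε-production is kept.
For each production, add variants omitting each subset of nullable occurrences: A → C c gives C c | c. E → b C A gives b C A | b A.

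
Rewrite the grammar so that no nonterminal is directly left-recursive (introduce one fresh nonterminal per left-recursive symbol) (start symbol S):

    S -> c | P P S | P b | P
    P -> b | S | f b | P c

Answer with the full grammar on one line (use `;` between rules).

P is directly left-recursive.
For P: α = {c}, β = {b, S, f b}. Rewrite as P → β P' and P' → α P' | ε.

S -> c | P P S | P b | P; P -> b P' | S P' | f b P'; P' -> c P' | ε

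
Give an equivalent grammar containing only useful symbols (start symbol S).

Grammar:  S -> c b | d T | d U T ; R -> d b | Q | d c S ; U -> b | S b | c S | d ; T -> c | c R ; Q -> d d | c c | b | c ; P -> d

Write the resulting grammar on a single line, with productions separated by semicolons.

S -> c b | d T | d U T; R -> d b | Q | d c S; U -> b | S b | c S | d; T -> c | c R; Q -> d d | c c | b | c

Generating nonterminals: {P, Q, R, S, T, U}.
Reachable from S after that: {Q, R, S, T, U}.
Removed useless symbols: {P} and every production mentioning them.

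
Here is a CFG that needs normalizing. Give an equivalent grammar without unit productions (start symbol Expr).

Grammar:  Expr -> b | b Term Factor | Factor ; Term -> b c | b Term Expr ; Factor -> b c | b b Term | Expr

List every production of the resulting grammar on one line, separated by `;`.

Unit pairs: Expr ⇒* {Factor}; Factor ⇒* {Expr}.
For each unit pair (A, B), copy every non-unit production of B to A, then drop all unit productions.

Expr -> b c | b b Term | b | b Term Factor; Term -> b c | b Term Expr; Factor -> b c | b b Term | b | b Term Factor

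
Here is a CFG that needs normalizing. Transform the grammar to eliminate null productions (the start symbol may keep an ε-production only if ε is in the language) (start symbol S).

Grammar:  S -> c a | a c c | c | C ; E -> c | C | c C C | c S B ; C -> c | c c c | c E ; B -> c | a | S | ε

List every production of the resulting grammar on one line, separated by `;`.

S -> c a | a c c | c | C; E -> c | C | c C C | c S B | c S; C -> c | c c c | c E; B -> c | a | S

Nullable nonterminals: {B}.
ε ∉ L(G), so no ε-production is kept.
Add the nullable-subset variants: E → c S B gives c S B | c S.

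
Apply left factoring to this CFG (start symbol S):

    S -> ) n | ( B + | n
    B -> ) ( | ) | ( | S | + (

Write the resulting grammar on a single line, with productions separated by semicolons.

S -> ) n | ( B + | n; B -> ( | S | + ( | ) B'; B' -> ( | ε

B has alternatives sharing prefix ')': factor to B → ) B' with B' → ( | ε.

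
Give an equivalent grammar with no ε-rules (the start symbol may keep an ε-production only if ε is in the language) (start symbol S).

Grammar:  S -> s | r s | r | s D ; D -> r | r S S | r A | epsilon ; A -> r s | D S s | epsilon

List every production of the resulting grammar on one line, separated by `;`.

Nullable set = {A, D}.
ε ∉ L(G), so no ε-production is kept.
Expand every rule over subsets of its nullable positions: A → D S s gives D S s | S s.

S -> s | r s | r | s D; D -> r | r S S | r A; A -> r s | D S s | S s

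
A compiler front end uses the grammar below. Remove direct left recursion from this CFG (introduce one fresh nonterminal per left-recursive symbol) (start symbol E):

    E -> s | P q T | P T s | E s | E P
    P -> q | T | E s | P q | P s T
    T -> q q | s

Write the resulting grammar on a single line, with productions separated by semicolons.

E, P are directly left-recursive.
For E: α = {s, P}, β = {s, P q T, P T s}. Rewrite as E → β E' and E' → α E' | ε.
For P: α = {q, s T}, β = {q, T, E s}. Rewrite as P → β P' and P' → α P' | ε.

E -> s E' | P q T E' | P T s E'; P -> q P' | T P' | E s P'; T -> q q | s; E' -> s E' | P E' | epsilon; P' -> q P' | s T P' | epsilon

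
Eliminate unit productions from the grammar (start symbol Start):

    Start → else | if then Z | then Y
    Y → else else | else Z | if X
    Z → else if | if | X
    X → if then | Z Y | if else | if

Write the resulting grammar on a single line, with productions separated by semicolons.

Start → else | if then Z | then Y; Y → else else | else Z | if X; Z → else if | if | if then | Z Y | if else; X → if then | Z Y | if else | if

Unit pairs: Z ⇒* {X}.
For every A with A ⇒* B via unit rules, add B's non-unit alternatives to A; then delete every rule of the form X → Y.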